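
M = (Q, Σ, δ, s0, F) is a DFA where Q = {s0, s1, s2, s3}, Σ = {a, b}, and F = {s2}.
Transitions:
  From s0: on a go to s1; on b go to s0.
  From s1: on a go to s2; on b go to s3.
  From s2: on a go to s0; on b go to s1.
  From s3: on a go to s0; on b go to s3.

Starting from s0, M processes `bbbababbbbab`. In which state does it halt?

s3

s0 --b--> s0
s0 --b--> s0
s0 --b--> s0
s0 --a--> s1
s1 --b--> s3
s3 --a--> s0
s0 --b--> s0
s0 --b--> s0
s0 --b--> s0
s0 --b--> s0
s0 --a--> s1
s1 --b--> s3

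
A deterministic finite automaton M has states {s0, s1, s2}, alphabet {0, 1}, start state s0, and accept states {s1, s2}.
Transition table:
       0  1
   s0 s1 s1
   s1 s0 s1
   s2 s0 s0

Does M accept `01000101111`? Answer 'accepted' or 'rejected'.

accepted

s0 --0--> s1
s1 --1--> s1
s1 --0--> s0
s0 --0--> s1
s1 --0--> s0
s0 --1--> s1
s1 --0--> s0
s0 --1--> s1
s1 --1--> s1
s1 --1--> s1
s1 --1--> s1
End in state s1, which is an accepting state.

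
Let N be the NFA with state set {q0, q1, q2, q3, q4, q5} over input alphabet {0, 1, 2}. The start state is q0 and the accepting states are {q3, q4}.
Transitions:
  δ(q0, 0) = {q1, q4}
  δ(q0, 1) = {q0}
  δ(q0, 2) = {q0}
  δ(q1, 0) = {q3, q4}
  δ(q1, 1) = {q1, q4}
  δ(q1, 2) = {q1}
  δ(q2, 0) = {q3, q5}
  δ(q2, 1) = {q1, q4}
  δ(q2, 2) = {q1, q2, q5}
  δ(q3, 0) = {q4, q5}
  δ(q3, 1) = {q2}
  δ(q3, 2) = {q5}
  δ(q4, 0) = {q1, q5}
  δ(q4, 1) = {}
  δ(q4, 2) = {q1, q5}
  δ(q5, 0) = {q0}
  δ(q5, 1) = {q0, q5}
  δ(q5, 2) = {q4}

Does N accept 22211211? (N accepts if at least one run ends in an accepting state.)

Start: {q0}
read 2: {q0}
read 2: {q0}
read 2: {q0}
read 1: {q0}
read 1: {q0}
read 2: {q0}
read 1: {q0}
read 1: {q0}
Reachable ∩ accepting = {} — empty.

rejected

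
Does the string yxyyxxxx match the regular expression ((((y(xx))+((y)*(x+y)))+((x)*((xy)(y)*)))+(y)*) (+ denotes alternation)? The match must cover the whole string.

no

Neither (((y(xx))+((y)*(x+y)))+((x)*((xy)(y)*))) nor (y)* matches yxyyxxxx.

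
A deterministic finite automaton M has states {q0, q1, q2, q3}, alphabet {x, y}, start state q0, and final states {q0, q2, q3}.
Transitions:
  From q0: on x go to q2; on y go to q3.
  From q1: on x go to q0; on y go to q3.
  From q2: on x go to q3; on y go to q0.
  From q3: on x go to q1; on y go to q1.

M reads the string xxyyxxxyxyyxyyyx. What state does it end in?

q1

q0 --x--> q2
q2 --x--> q3
q3 --y--> q1
q1 --y--> q3
q3 --x--> q1
q1 --x--> q0
q0 --x--> q2
q2 --y--> q0
q0 --x--> q2
q2 --y--> q0
q0 --y--> q3
q3 --x--> q1
q1 --y--> q3
q3 --y--> q1
q1 --y--> q3
q3 --x--> q1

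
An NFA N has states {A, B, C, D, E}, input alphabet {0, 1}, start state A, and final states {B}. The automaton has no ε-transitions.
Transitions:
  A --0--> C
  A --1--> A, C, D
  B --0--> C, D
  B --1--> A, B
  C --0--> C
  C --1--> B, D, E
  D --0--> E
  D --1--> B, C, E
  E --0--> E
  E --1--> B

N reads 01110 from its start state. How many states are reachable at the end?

Start: {A}
read 0: {C}
read 1: {B, D, E}
read 1: {A, B, C, E}
read 1: {A, B, C, D, E}
read 0: {C, D, E}
Final reachable set {C, D, E} has 3 states.

3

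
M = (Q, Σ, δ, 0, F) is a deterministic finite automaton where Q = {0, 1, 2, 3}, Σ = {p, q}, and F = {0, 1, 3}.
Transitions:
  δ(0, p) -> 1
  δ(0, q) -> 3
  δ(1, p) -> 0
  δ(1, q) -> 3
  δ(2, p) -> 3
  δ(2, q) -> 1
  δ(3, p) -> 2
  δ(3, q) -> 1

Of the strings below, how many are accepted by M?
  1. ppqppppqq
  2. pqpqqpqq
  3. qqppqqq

3

ppqppppqq: accepted
pqpqqpqq: accepted
qqppqqq: accepted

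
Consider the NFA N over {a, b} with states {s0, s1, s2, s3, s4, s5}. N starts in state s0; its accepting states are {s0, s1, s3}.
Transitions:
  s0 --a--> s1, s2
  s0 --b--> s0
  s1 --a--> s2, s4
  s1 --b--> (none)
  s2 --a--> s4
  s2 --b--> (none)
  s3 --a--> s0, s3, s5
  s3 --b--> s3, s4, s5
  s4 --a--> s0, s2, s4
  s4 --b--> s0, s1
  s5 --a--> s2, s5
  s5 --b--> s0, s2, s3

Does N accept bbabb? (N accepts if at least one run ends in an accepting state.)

rejected

Start: {s0}
read b: {s0}
read b: {s0}
read a: {s1, s2}
read b: {}
The reachable set is empty and stays empty for the remaining 1 symbol.
Reachable ∩ accepting = {} — empty.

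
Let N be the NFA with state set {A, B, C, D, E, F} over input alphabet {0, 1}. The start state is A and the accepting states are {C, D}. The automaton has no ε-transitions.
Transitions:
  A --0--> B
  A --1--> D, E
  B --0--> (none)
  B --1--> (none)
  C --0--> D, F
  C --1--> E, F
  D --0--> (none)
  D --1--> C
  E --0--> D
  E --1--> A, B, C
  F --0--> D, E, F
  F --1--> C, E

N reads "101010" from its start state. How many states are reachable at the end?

Start: {A}
read 1: {D, E}
read 0: {D}
read 1: {C}
read 0: {D, F}
read 1: {C, E}
read 0: {D, F}
Final reachable set {D, F} has 2 states.

2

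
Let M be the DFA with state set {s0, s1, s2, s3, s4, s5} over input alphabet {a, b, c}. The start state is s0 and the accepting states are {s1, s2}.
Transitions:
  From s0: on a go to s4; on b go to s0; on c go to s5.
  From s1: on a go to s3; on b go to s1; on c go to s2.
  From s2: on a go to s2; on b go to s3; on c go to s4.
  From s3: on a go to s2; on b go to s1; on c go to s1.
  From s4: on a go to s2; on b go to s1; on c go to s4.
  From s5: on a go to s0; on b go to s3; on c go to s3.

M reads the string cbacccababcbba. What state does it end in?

s0 --c--> s5
s5 --b--> s3
s3 --a--> s2
s2 --c--> s4
s4 --c--> s4
s4 --c--> s4
s4 --a--> s2
s2 --b--> s3
s3 --a--> s2
s2 --b--> s3
s3 --c--> s1
s1 --b--> s1
s1 --b--> s1
s1 --a--> s3

s3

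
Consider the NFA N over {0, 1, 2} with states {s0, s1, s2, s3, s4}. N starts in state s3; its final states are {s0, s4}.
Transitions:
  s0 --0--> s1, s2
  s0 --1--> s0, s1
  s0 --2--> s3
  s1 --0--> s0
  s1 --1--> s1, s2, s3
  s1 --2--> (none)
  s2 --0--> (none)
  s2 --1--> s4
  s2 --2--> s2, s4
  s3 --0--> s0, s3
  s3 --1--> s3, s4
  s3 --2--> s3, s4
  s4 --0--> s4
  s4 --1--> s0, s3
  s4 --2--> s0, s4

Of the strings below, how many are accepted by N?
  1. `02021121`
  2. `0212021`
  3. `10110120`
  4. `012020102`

`02021121`: accepted
`0212021`: accepted
`10110120`: accepted
`012020102`: accepted

4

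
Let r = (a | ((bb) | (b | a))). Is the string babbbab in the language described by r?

Neither a nor ((bb)|(b|a)) matches babbbab.

no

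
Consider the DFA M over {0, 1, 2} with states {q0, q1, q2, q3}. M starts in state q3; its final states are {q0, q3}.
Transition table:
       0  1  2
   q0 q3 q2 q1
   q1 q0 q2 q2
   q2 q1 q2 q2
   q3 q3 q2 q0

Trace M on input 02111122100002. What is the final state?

q3 --0--> q3
q3 --2--> q0
q0 --1--> q2
q2 --1--> q2
q2 --1--> q2
q2 --1--> q2
q2 --2--> q2
q2 --2--> q2
q2 --1--> q2
q2 --0--> q1
q1 --0--> q0
q0 --0--> q3
q3 --0--> q3
q3 --2--> q0

q0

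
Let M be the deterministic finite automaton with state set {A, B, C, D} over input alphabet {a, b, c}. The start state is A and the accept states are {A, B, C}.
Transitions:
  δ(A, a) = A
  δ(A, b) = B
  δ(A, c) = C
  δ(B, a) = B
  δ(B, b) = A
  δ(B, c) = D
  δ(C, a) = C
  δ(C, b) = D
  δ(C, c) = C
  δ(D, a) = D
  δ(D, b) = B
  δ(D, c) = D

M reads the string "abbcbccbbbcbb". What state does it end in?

A

A --a--> A
A --b--> B
B --b--> A
A --c--> C
C --b--> D
D --c--> D
D --c--> D
D --b--> B
B --b--> A
A --b--> B
B --c--> D
D --b--> B
B --b--> A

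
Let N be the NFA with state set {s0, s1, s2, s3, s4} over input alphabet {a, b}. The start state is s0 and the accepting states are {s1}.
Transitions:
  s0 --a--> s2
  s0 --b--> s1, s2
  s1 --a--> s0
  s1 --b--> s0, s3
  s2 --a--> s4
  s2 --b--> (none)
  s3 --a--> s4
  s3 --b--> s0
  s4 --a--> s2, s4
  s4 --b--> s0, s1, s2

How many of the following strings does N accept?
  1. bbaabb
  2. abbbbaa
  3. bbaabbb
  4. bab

bbaabb: accepted
abbbbaa: rejected
bbaabbb: accepted
bab: accepted

3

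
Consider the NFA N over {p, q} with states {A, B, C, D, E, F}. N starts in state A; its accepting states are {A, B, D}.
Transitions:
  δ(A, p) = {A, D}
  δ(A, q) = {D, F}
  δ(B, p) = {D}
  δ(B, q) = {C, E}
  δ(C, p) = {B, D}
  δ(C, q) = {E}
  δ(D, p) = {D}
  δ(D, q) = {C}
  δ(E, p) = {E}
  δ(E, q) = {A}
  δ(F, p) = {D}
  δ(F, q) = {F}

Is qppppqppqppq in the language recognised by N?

rejected

Start: {A}
read q: {D, F}
read p: {D}
read p: {D}
read p: {D}
read p: {D}
read q: {C}
read p: {B, D}
read p: {D}
read q: {C}
read p: {B, D}
read p: {D}
read q: {C}
Reachable ∩ accepting = {} — empty.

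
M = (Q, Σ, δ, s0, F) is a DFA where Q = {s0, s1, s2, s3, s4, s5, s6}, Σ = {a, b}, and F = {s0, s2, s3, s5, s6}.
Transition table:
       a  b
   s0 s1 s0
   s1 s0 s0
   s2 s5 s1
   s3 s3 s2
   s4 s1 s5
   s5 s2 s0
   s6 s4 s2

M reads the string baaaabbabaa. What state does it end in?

s0

s0 --b--> s0
s0 --a--> s1
s1 --a--> s0
s0 --a--> s1
s1 --a--> s0
s0 --b--> s0
s0 --b--> s0
s0 --a--> s1
s1 --b--> s0
s0 --a--> s1
s1 --a--> s0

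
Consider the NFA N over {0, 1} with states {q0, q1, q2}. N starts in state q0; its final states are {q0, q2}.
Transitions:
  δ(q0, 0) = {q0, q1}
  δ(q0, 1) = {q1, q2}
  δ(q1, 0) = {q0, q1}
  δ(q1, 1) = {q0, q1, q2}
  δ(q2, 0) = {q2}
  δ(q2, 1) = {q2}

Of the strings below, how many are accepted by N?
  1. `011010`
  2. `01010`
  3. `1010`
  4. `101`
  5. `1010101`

`011010`: accepted
`01010`: accepted
`1010`: accepted
`101`: accepted
`1010101`: accepted

5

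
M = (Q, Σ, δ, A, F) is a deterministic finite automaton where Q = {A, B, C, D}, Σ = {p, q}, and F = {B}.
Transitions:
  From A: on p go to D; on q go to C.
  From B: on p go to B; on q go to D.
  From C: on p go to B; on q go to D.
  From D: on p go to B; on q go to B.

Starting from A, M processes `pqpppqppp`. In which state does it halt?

A --p--> D
D --q--> B
B --p--> B
B --p--> B
B --p--> B
B --q--> D
D --p--> B
B --p--> B
B --p--> B

B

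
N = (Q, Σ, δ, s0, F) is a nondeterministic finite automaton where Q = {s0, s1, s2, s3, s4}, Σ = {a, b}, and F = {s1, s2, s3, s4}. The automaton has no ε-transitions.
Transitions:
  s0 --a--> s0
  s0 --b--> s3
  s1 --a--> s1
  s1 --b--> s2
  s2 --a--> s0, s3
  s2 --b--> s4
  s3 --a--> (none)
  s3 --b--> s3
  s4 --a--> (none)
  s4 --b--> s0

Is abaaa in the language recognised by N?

Start: {s0}
read a: {s0}
read b: {s3}
read a: {}
The reachable set is empty and stays empty for the remaining 2 symbols.
Reachable ∩ accepting = {} — empty.

rejected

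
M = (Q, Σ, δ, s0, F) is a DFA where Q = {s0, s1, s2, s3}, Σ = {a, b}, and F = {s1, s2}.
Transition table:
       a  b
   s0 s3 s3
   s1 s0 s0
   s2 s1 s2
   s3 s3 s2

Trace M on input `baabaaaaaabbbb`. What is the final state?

s2

s0 --b--> s3
s3 --a--> s3
s3 --a--> s3
s3 --b--> s2
s2 --a--> s1
s1 --a--> s0
s0 --a--> s3
s3 --a--> s3
s3 --a--> s3
s3 --a--> s3
s3 --b--> s2
s2 --b--> s2
s2 --b--> s2
s2 --b--> s2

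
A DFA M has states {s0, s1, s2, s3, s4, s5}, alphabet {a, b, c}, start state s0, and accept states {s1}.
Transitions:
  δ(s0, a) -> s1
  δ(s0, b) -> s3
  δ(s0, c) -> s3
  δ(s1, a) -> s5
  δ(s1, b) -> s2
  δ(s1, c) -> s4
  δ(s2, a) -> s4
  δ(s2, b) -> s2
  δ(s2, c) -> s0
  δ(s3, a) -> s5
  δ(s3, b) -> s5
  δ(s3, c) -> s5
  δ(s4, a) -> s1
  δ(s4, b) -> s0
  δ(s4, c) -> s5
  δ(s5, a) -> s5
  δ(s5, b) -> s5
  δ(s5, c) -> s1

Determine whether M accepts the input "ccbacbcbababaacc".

rejected

s0 --c--> s3
s3 --c--> s5
s5 --b--> s5
s5 --a--> s5
s5 --c--> s1
s1 --b--> s2
s2 --c--> s0
s0 --b--> s3
s3 --a--> s5
s5 --b--> s5
s5 --a--> s5
s5 --b--> s5
s5 --a--> s5
s5 --a--> s5
s5 --c--> s1
s1 --c--> s4
End in state s4, which is not an accepting state.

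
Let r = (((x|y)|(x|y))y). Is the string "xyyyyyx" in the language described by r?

No split of xyyyyyx into u·v has ((x|y)|(x|y)) matching u and y matching v.

no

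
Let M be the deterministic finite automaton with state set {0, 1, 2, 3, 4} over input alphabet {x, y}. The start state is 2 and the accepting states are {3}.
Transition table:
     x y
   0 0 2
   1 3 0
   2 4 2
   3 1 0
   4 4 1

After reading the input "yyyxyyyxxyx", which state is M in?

3

2 --y--> 2
2 --y--> 2
2 --y--> 2
2 --x--> 4
4 --y--> 1
1 --y--> 0
0 --y--> 2
2 --x--> 4
4 --x--> 4
4 --y--> 1
1 --x--> 3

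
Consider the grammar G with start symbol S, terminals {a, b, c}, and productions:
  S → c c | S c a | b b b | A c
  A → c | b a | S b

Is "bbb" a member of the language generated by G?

yes

S ⇒ bbb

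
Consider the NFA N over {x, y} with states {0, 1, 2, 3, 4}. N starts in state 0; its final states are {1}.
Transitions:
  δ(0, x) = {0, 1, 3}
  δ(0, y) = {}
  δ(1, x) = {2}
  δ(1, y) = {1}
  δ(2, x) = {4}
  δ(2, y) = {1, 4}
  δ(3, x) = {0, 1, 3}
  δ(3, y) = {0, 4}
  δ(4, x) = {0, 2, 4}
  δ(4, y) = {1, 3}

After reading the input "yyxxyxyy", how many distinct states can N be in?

Start: {0}
read y: {}
The reachable set is empty and stays empty for the remaining 7 symbols.
Final reachable set {} has 0 states.

0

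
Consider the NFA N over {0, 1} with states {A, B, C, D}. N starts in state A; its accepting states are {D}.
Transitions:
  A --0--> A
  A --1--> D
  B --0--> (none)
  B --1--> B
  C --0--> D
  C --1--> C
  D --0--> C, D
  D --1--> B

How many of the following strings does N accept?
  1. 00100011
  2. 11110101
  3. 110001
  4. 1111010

00100011: rejected
11110101: rejected
110001: rejected
1111010: rejected

0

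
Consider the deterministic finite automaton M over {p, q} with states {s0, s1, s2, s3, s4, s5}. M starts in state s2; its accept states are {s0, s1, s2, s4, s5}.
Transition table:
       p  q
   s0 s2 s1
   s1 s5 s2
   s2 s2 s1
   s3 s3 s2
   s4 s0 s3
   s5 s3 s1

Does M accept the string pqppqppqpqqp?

s2 --p--> s2
s2 --q--> s1
s1 --p--> s5
s5 --p--> s3
s3 --q--> s2
s2 --p--> s2
s2 --p--> s2
s2 --q--> s1
s1 --p--> s5
s5 --q--> s1
s1 --q--> s2
s2 --p--> s2
End in state s2, which is an accepting state.

accepted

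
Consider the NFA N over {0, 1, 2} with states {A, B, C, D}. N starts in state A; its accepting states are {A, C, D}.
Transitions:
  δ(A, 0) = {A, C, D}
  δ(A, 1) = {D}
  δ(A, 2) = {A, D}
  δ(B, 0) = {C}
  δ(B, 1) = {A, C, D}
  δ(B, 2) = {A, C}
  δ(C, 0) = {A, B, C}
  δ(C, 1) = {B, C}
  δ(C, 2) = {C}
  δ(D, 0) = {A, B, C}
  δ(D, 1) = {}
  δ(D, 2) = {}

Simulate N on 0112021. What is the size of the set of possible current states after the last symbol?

3

Start: {A}
read 0: {A, C, D}
read 1: {B, C, D}
read 1: {A, B, C, D}
read 2: {A, C, D}
read 0: {A, B, C, D}
read 2: {A, C, D}
read 1: {B, C, D}
Final reachable set {B, C, D} has 3 states.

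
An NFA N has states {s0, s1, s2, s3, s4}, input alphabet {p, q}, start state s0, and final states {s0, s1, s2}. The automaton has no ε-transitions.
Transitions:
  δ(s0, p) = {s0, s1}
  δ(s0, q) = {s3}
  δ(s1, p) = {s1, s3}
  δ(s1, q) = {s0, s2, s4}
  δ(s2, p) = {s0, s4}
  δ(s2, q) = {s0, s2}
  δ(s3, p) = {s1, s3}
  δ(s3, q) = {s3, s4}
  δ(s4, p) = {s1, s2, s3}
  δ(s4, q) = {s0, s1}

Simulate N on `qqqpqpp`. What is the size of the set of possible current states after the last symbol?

Start: {s0}
read q: {s3}
read q: {s3, s4}
read q: {s0, s1, s3, s4}
read p: {s0, s1, s2, s3}
read q: {s0, s2, s3, s4}
read p: {s0, s1, s2, s3, s4}
read p: {s0, s1, s2, s3, s4}
Final reachable set {s0, s1, s2, s3, s4} has 5 states.

5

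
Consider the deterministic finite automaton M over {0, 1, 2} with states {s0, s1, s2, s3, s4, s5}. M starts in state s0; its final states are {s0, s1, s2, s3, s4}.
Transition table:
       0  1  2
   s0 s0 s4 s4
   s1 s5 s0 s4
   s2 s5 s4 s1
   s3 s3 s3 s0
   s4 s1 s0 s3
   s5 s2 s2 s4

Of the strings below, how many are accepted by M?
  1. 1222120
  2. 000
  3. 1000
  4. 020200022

1222120: accepted
000: accepted
1000: accepted
020200022: accepted

4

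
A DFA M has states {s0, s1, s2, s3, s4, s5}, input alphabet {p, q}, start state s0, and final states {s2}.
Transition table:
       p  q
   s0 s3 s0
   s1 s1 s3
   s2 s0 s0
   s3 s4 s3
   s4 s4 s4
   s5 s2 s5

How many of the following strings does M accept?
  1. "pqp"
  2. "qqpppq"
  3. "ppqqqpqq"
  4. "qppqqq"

"pqp": rejected
"qqpppq": rejected
"ppqqqpqq": rejected
"qppqqq": rejected

0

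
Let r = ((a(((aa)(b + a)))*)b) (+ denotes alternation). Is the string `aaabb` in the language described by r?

Split as aaab·b: (a(((aa)(b+a)))*) matches aaab and b matches b.

yes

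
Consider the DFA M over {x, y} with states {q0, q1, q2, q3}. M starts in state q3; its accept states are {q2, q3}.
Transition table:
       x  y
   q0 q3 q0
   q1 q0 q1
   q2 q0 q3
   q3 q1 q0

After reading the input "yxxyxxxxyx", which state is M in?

q3 --y--> q0
q0 --x--> q3
q3 --x--> q1
q1 --y--> q1
q1 --x--> q0
q0 --x--> q3
q3 --x--> q1
q1 --x--> q0
q0 --y--> q0
q0 --x--> q3

q3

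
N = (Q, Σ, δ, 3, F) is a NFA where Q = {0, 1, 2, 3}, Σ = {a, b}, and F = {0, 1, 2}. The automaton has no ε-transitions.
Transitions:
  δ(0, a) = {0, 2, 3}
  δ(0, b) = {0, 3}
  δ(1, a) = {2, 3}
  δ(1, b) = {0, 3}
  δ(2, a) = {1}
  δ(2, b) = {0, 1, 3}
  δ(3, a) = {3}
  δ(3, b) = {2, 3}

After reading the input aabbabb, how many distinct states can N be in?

4

Start: {3}
read a: {3}
read a: {3}
read b: {2, 3}
read b: {0, 1, 2, 3}
read a: {0, 1, 2, 3}
read b: {0, 1, 2, 3}
read b: {0, 1, 2, 3}
Final reachable set {0, 1, 2, 3} has 4 states.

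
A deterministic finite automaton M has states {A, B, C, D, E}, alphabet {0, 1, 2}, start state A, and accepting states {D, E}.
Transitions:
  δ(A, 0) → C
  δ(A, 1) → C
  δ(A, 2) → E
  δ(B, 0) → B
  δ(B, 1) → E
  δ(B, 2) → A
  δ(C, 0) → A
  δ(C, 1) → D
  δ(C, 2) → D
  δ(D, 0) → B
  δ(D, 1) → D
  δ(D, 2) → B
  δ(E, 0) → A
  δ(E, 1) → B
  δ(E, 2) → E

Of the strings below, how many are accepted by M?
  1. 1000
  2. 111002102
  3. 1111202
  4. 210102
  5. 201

1000: rejected
111002102: accepted
1111202: rejected
210102: accepted
201: rejected

2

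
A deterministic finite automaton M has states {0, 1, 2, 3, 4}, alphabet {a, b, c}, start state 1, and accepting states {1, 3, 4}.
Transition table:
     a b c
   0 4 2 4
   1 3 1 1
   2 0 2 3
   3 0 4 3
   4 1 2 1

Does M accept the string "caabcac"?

accepted

1 --c--> 1
1 --a--> 3
3 --a--> 0
0 --b--> 2
2 --c--> 3
3 --a--> 0
0 --c--> 4
End in state 4, which is an accepting state.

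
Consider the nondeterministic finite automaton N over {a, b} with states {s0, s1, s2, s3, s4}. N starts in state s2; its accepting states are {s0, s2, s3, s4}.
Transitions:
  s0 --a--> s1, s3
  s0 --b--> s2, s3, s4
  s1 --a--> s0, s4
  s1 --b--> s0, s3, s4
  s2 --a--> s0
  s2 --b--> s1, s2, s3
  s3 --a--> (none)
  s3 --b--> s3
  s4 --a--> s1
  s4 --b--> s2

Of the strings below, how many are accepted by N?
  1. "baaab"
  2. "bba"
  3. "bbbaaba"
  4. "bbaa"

4

"baaab": accepted
"bba": accepted
"bbbaaba": accepted
"bbaa": accepted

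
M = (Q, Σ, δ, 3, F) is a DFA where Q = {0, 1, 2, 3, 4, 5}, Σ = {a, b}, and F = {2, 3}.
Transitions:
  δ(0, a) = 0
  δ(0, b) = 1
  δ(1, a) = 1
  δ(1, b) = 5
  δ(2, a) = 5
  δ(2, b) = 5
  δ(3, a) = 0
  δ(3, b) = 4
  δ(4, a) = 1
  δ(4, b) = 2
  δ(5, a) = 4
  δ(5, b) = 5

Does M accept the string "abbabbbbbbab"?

accepted

3 --a--> 0
0 --b--> 1
1 --b--> 5
5 --a--> 4
4 --b--> 2
2 --b--> 5
5 --b--> 5
5 --b--> 5
5 --b--> 5
5 --b--> 5
5 --a--> 4
4 --b--> 2
End in state 2, which is an accepting state.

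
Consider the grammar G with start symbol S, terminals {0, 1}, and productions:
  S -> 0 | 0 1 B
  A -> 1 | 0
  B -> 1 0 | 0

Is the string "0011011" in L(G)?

no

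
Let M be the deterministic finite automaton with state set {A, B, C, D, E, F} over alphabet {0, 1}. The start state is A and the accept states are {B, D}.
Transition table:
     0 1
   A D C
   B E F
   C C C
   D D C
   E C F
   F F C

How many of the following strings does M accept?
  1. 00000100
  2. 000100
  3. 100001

00000100: rejected
000100: rejected
100001: rejected

0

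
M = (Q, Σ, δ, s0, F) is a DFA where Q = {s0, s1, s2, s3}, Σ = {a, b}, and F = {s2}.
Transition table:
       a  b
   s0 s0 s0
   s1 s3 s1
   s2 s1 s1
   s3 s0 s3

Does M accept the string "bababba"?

rejected

s0 --b--> s0
s0 --a--> s0
s0 --b--> s0
s0 --a--> s0
s0 --b--> s0
s0 --b--> s0
s0 --a--> s0
End in state s0, which is not an accepting state.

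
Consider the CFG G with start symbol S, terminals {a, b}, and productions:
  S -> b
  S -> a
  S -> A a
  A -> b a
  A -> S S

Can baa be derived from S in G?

S ⇒ Aa ⇒ baa

yes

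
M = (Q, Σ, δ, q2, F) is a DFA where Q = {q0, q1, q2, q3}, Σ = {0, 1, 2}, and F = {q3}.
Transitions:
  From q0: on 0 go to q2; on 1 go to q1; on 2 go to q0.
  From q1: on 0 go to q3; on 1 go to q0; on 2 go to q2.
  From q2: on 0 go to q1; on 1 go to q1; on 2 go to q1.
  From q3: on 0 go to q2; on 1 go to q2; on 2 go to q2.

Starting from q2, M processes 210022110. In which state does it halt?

q2 --2--> q1
q1 --1--> q0
q0 --0--> q2
q2 --0--> q1
q1 --2--> q2
q2 --2--> q1
q1 --1--> q0
q0 --1--> q1
q1 --0--> q3

q3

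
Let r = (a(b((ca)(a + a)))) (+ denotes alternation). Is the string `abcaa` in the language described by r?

Split as a·bcaa: a matches a and (b((ca)(a+a))) matches bcaa.

yes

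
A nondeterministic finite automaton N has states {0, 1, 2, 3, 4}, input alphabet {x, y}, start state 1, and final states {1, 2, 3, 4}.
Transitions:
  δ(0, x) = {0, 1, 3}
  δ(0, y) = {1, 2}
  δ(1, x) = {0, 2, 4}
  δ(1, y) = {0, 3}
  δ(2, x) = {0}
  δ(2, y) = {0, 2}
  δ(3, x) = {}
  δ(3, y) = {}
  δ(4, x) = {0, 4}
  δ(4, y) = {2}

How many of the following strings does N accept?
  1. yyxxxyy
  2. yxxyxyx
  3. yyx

yyxxxyy: accepted
yxxyxyx: accepted
yyx: accepted

3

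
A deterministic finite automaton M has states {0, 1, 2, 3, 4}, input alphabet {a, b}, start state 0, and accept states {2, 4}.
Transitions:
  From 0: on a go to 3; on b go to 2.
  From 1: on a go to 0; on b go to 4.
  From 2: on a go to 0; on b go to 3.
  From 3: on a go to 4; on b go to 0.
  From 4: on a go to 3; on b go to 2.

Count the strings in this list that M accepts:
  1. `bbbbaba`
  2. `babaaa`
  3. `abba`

1

`bbbbaba`: rejected
`babaaa`: accepted
`abba`: rejected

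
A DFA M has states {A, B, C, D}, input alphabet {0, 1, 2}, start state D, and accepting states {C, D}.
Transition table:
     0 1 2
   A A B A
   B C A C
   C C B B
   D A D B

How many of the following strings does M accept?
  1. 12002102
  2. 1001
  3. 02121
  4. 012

12002102: rejected
1001: rejected
02121: rejected
012: accepted

1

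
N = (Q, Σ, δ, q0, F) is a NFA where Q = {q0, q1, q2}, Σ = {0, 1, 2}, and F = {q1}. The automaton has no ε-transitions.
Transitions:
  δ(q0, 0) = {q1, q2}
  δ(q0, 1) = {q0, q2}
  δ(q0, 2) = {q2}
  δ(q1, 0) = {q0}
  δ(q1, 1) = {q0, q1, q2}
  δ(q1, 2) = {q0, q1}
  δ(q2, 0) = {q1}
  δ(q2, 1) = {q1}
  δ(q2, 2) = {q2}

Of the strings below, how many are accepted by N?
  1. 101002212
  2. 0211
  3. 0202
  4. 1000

101002212: accepted
0211: accepted
0202: accepted
1000: accepted

4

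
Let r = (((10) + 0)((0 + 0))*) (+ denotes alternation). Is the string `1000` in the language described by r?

yes

Split as 10·00: ((10)+0) matches 10 and ((0+0))* matches 00.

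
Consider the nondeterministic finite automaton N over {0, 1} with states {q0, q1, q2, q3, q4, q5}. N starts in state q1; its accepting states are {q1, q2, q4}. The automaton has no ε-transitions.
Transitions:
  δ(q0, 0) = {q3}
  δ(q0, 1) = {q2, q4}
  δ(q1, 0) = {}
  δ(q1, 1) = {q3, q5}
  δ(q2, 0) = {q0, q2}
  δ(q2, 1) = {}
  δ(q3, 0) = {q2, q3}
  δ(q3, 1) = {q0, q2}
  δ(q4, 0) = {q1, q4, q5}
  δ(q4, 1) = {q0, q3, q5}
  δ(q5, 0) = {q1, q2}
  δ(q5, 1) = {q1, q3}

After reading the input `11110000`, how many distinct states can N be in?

Start: {q1}
read 1: {q3, q5}
read 1: {q0, q1, q2, q3}
read 1: {q0, q2, q3, q4, q5}
read 1: {q0, q1, q2, q3, q4, q5}
read 0: {q0, q1, q2, q3, q4, q5}
read 0: {q0, q1, q2, q3, q4, q5}
read 0: {q0, q1, q2, q3, q4, q5}
read 0: {q0, q1, q2, q3, q4, q5}
Final reachable set {q0, q1, q2, q3, q4, q5} has 6 states.

6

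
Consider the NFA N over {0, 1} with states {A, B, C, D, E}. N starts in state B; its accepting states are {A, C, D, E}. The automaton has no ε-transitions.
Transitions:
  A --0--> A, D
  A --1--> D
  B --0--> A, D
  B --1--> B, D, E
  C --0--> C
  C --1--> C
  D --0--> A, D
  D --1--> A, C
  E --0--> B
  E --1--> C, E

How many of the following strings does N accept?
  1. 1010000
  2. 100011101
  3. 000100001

3

1010000: accepted
100011101: accepted
000100001: accepted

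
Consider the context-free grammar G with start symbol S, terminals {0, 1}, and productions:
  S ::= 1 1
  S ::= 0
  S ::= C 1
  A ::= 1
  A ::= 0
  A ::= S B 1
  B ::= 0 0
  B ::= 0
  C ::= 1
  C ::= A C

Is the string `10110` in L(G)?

no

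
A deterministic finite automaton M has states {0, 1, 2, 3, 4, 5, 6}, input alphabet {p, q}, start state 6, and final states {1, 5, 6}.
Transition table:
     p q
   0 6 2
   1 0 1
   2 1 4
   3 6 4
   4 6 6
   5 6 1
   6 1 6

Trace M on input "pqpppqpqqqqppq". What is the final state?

2

6 --p--> 1
1 --q--> 1
1 --p--> 0
0 --p--> 6
6 --p--> 1
1 --q--> 1
1 --p--> 0
0 --q--> 2
2 --q--> 4
4 --q--> 6
6 --q--> 6
6 --p--> 1
1 --p--> 0
0 --q--> 2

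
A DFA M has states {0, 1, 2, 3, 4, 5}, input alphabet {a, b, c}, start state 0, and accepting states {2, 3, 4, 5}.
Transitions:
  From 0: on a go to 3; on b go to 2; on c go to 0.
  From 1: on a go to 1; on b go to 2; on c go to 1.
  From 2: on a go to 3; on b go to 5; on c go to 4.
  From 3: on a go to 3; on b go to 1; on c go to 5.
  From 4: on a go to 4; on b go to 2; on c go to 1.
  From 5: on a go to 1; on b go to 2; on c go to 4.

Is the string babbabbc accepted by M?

accepted

0 --b--> 2
2 --a--> 3
3 --b--> 1
1 --b--> 2
2 --a--> 3
3 --b--> 1
1 --b--> 2
2 --c--> 4
End in state 4, which is an accepting state.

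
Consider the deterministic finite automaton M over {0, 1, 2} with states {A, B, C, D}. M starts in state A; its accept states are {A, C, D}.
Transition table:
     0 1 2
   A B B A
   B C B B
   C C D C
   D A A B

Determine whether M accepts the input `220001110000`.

accepted

A --2--> A
A --2--> A
A --0--> B
B --0--> C
C --0--> C
C --1--> D
D --1--> A
A --1--> B
B --0--> C
C --0--> C
C --0--> C
C --0--> C
End in state C, which is an accepting state.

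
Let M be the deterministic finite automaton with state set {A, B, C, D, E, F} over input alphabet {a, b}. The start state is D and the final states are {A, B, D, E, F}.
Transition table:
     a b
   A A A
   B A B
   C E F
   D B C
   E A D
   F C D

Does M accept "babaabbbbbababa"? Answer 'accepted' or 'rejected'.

D --b--> C
C --a--> E
E --b--> D
D --a--> B
B --a--> A
A --b--> A
A --b--> A
A --b--> A
A --b--> A
A --b--> A
A --a--> A
A --b--> A
A --a--> A
A --b--> A
A --a--> A
End in state A, which is an accepting state.

accepted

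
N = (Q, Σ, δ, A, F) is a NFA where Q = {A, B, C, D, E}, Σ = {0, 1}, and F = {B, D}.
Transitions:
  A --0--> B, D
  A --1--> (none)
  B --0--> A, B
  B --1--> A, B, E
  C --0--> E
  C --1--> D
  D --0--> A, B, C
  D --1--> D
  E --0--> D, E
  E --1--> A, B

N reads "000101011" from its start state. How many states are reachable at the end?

Start: {A}
read 0: {B, D}
read 0: {A, B, C}
read 0: {A, B, D, E}
read 1: {A, B, D, E}
read 0: {A, B, C, D, E}
read 1: {A, B, D, E}
read 0: {A, B, C, D, E}
read 1: {A, B, D, E}
read 1: {A, B, D, E}
Final reachable set {A, B, D, E} has 4 states.

4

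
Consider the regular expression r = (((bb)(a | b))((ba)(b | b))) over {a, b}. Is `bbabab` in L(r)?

Split as bba·bab: ((bb)(a|b)) matches bba and ((ba)(b|b)) matches bab.

yes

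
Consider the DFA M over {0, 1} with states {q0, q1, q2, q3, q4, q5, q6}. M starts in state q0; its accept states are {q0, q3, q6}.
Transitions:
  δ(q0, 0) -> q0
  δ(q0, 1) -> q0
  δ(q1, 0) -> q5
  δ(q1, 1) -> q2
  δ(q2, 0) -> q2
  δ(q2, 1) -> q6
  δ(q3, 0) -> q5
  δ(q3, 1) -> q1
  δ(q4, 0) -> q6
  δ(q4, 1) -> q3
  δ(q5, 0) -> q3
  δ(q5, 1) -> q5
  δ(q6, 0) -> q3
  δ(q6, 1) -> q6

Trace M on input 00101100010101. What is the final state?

q0

q0 --0--> q0
q0 --0--> q0
q0 --1--> q0
q0 --0--> q0
q0 --1--> q0
q0 --1--> q0
q0 --0--> q0
q0 --0--> q0
q0 --0--> q0
q0 --1--> q0
q0 --0--> q0
q0 --1--> q0
q0 --0--> q0
q0 --1--> q0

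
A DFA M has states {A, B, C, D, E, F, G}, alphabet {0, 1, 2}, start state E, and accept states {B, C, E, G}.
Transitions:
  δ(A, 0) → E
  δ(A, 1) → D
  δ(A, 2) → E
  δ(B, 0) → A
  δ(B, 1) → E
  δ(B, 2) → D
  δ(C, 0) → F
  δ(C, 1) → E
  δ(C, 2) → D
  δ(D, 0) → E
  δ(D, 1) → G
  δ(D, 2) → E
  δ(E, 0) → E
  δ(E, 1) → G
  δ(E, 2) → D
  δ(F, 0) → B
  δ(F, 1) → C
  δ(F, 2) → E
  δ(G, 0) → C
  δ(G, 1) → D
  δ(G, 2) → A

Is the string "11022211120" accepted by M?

E --1--> G
G --1--> D
D --0--> E
E --2--> D
D --2--> E
E --2--> D
D --1--> G
G --1--> D
D --1--> G
G --2--> A
A --0--> E
End in state E, which is an accepting state.

accepted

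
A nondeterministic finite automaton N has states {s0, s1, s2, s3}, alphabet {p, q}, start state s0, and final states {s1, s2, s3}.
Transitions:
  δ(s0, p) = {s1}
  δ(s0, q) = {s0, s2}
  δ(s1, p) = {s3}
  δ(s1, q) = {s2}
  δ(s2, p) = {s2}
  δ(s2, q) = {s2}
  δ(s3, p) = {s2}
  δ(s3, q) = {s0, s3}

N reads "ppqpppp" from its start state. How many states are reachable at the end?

Start: {s0}
read p: {s1}
read p: {s3}
read q: {s0, s3}
read p: {s1, s2}
read p: {s2, s3}
read p: {s2}
read p: {s2}
Final reachable set {s2} has 1 state.

1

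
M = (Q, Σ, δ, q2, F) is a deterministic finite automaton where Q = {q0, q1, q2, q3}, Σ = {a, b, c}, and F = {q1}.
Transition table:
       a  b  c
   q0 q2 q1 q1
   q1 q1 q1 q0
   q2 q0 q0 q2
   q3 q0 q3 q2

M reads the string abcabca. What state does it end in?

q2 --a--> q0
q0 --b--> q1
q1 --c--> q0
q0 --a--> q2
q2 --b--> q0
q0 --c--> q1
q1 --a--> q1

q1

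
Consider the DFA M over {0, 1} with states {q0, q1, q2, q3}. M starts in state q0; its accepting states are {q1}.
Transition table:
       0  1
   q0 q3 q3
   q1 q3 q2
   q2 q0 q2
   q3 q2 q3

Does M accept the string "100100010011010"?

q0 --1--> q3
q3 --0--> q2
q2 --0--> q0
q0 --1--> q3
q3 --0--> q2
q2 --0--> q0
q0 --0--> q3
q3 --1--> q3
q3 --0--> q2
q2 --0--> q0
q0 --1--> q3
q3 --1--> q3
q3 --0--> q2
q2 --1--> q2
q2 --0--> q0
End in state q0, which is not an accepting state.

rejected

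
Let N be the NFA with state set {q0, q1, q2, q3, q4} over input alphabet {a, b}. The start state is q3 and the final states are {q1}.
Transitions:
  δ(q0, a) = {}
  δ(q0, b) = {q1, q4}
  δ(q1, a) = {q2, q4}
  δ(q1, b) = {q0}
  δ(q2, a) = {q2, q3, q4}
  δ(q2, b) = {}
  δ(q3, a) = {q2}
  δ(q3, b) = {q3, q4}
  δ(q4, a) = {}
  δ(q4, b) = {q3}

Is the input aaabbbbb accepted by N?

rejected

Start: {q3}
read a: {q2}
read a: {q2, q3, q4}
read a: {q2, q3, q4}
read b: {q3, q4}
read b: {q3, q4}
read b: {q3, q4}
read b: {q3, q4}
read b: {q3, q4}
Reachable ∩ accepting = {} — empty.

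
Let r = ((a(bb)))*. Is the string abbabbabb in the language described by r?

Split into 3 pieces abb · abb · abb; each matches (a(bb)).

yes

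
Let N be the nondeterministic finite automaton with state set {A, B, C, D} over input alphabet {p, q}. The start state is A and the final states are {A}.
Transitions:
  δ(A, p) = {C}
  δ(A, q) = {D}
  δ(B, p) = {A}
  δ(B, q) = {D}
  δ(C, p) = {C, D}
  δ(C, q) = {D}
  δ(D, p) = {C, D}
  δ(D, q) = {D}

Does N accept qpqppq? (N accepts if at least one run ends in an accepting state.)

Start: {A}
read q: {D}
read p: {C, D}
read q: {D}
read p: {C, D}
read p: {C, D}
read q: {D}
Reachable ∩ accepting = {} — empty.

rejected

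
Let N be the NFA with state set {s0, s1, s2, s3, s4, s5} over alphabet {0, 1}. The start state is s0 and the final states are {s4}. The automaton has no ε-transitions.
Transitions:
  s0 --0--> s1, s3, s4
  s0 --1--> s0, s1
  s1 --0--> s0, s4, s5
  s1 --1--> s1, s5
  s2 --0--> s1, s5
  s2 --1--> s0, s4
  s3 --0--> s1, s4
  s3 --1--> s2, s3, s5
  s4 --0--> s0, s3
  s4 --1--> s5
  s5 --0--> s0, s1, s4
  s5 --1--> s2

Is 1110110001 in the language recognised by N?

rejected

Start: {s0}
read 1: {s0, s1}
read 1: {s0, s1, s5}
read 1: {s0, s1, s2, s5}
read 0: {s0, s1, s3, s4, s5}
read 1: {s0, s1, s2, s3, s5}
read 1: {s0, s1, s2, s3, s4, s5}
read 0: {s0, s1, s3, s4, s5}
read 0: {s0, s1, s3, s4, s5}
read 0: {s0, s1, s3, s4, s5}
read 1: {s0, s1, s2, s3, s5}
Reachable ∩ accepting = {} — empty.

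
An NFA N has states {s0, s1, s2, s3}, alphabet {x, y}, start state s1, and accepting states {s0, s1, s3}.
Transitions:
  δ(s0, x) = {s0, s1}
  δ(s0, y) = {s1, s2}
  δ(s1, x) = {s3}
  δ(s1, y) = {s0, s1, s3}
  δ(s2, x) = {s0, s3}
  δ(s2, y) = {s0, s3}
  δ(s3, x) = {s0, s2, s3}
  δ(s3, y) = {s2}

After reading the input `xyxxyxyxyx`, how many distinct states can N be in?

4

Start: {s1}
read x: {s3}
read y: {s2}
read x: {s0, s3}
read x: {s0, s1, s2, s3}
read y: {s0, s1, s2, s3}
read x: {s0, s1, s2, s3}
read y: {s0, s1, s2, s3}
read x: {s0, s1, s2, s3}
read y: {s0, s1, s2, s3}
read x: {s0, s1, s2, s3}
Final reachable set {s0, s1, s2, s3} has 4 states.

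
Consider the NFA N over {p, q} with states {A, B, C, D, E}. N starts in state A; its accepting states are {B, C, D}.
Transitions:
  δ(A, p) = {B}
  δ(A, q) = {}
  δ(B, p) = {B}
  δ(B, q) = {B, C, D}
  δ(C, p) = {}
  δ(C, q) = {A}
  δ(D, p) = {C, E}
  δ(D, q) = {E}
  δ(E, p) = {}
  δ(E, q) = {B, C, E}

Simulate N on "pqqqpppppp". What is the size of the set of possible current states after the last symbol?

1

Start: {A}
read p: {B}
read q: {B, C, D}
read q: {A, B, C, D, E}
read q: {A, B, C, D, E}
read p: {B, C, E}
read p: {B}
read p: {B}
read p: {B}
read p: {B}
read p: {B}
Final reachable set {B} has 1 state.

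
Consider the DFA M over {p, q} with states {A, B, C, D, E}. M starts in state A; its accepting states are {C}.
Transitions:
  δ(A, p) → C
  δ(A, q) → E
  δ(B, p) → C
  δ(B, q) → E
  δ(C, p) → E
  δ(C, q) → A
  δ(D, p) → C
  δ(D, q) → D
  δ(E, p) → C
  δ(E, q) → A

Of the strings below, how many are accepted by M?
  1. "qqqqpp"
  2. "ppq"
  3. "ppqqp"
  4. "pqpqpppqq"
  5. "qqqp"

2

"qqqqpp": rejected
"ppq": rejected
"ppqqp": accepted
"pqpqpppqq": rejected
"qqqp": accepted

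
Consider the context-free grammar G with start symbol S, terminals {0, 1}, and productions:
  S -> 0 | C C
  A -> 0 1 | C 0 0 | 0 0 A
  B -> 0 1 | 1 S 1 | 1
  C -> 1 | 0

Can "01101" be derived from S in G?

no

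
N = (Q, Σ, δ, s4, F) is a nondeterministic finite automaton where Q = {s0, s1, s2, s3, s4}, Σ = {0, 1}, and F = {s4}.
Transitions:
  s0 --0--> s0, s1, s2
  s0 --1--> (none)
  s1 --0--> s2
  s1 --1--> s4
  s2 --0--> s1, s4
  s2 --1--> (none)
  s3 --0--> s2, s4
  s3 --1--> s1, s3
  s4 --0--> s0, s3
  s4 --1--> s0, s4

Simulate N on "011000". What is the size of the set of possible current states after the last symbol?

5

Start: {s4}
read 0: {s0, s3}
read 1: {s1, s3}
read 1: {s1, s3, s4}
read 0: {s0, s2, s3, s4}
read 0: {s0, s1, s2, s3, s4}
read 0: {s0, s1, s2, s3, s4}
Final reachable set {s0, s1, s2, s3, s4} has 5 states.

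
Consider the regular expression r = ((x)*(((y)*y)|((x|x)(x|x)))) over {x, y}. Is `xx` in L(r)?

Split as ε·xx: (x)* matches ε and (((y)*y)|((x|x)(x|x))) matches xx.

yes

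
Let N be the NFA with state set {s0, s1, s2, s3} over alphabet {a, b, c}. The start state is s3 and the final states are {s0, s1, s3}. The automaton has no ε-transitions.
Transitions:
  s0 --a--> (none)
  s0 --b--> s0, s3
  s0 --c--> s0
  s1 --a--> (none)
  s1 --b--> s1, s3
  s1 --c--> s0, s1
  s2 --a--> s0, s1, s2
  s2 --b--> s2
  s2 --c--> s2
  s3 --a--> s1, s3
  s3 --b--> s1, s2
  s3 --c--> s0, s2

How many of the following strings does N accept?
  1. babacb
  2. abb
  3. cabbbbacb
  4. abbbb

babacb: accepted
abb: accepted
cabbbbacb: accepted
abbbb: accepted

4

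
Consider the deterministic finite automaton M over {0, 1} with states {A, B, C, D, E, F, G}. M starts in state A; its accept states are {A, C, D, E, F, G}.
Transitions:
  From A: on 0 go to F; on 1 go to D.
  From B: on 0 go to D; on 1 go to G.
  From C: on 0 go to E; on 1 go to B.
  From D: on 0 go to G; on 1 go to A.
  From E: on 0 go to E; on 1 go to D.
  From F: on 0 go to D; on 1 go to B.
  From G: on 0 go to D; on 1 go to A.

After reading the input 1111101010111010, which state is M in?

A --1--> D
D --1--> A
A --1--> D
D --1--> A
A --1--> D
D --0--> G
G --1--> A
A --0--> F
F --1--> B
B --0--> D
D --1--> A
A --1--> D
D --1--> A
A --0--> F
F --1--> B
B --0--> D

D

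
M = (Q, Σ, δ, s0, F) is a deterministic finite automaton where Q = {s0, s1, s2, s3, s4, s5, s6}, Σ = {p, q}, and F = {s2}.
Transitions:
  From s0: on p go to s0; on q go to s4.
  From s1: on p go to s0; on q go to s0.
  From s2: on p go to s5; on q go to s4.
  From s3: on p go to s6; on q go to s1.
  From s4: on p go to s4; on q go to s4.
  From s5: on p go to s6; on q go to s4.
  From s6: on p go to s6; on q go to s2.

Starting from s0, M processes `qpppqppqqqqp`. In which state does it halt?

s0 --q--> s4
s4 --p--> s4
s4 --p--> s4
s4 --p--> s4
s4 --q--> s4
s4 --p--> s4
s4 --p--> s4
s4 --q--> s4
s4 --q--> s4
s4 --q--> s4
s4 --q--> s4
s4 --p--> s4

s4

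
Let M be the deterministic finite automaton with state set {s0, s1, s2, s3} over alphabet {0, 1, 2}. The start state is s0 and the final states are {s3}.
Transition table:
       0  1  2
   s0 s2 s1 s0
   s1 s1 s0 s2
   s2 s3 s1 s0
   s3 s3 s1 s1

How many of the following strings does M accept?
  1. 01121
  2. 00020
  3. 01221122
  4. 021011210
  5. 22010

0

01121: rejected
00020: rejected
01221122: rejected
021011210: rejected
22010: rejected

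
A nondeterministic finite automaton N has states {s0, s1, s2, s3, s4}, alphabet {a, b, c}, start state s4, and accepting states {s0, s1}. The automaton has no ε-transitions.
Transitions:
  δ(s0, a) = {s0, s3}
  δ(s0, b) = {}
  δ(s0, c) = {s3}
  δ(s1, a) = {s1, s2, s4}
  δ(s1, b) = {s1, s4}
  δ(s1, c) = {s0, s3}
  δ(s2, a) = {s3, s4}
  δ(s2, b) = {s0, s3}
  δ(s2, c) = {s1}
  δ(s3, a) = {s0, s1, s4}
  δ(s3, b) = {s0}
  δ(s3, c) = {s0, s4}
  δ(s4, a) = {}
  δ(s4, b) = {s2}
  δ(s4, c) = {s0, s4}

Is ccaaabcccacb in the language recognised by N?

Start: {s4}
read c: {s0, s4}
read c: {s0, s3, s4}
read a: {s0, s1, s3, s4}
read a: {s0, s1, s2, s3, s4}
read a: {s0, s1, s2, s3, s4}
read b: {s0, s1, s2, s3, s4}
read c: {s0, s1, s3, s4}
read c: {s0, s3, s4}
read c: {s0, s3, s4}
read a: {s0, s1, s3, s4}
read c: {s0, s3, s4}
read b: {s0, s2}
Reachable ∩ accepting = {s0} — nonempty.

accepted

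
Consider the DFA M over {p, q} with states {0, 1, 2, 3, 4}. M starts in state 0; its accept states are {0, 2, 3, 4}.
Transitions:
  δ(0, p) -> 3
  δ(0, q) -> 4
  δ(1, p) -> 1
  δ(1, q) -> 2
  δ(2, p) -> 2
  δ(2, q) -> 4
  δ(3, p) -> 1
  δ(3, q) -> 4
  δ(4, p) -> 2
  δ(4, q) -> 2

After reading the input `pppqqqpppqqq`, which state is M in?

0 --p--> 3
3 --p--> 1
1 --p--> 1
1 --q--> 2
2 --q--> 4
4 --q--> 2
2 --p--> 2
2 --p--> 2
2 --p--> 2
2 --q--> 4
4 --q--> 2
2 --q--> 4

4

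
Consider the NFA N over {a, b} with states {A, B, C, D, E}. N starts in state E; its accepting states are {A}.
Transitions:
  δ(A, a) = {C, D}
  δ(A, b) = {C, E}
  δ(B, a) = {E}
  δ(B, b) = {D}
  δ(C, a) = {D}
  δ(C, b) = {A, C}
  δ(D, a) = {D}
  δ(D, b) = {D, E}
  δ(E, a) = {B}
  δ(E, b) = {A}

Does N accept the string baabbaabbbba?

rejected

Start: {E}
read b: {A}
read a: {C, D}
read a: {D}
read b: {D, E}
read b: {A, D, E}
read a: {B, C, D}
read a: {D, E}
read b: {A, D, E}
read b: {A, C, D, E}
read b: {A, C, D, E}
read b: {A, C, D, E}
read a: {B, C, D}
Reachable ∩ accepting = {} — empty.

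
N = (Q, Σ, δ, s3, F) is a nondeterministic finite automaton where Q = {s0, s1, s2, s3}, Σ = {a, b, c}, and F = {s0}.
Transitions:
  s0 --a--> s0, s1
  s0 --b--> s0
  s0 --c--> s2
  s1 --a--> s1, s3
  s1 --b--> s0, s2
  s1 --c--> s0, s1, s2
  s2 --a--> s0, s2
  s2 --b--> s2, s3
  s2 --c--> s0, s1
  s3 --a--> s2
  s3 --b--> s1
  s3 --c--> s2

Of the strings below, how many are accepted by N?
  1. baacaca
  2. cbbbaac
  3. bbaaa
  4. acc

4

baacaca: accepted
cbbbaac: accepted
bbaaa: accepted
acc: accepted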